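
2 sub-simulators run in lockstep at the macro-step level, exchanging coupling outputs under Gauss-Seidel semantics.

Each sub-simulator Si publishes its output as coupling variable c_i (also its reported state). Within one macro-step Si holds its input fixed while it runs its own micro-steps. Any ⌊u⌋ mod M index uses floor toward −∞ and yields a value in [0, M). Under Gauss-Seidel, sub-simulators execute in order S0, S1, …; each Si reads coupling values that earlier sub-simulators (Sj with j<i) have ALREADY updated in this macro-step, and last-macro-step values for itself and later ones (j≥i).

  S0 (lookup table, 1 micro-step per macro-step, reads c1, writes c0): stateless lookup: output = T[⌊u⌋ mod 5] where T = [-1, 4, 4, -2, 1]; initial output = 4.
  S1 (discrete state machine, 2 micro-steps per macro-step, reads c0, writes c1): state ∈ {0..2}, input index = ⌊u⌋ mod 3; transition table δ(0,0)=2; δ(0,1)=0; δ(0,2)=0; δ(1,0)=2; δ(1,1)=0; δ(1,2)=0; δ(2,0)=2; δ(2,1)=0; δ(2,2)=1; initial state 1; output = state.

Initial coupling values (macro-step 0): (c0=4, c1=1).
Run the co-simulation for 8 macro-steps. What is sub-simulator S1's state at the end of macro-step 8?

S1 state at macro-step 8 = 0

macro 1: S0 reads c1=1 → after 1×micro: 4; S1 reads c0=4 → after 2×micro: 0 ⇒ (c0=4, c1=0)
macro 2: S0 reads c1=0 → after 1×micro: -1; S1 reads c0=-1 → after 2×micro: 0 ⇒ (c0=-1, c1=0)
macro 3: S0 reads c1=0 → after 1×micro: -1; S1 reads c0=-1 → after 2×micro: 0 ⇒ (c0=-1, c1=0)
macro 4: S0 reads c1=0 → after 1×micro: -1; S1 reads c0=-1 → after 2×micro: 0 ⇒ (c0=-1, c1=0)
macro 5: S0 reads c1=0 → after 1×micro: -1; S1 reads c0=-1 → after 2×micro: 0 ⇒ (c0=-1, c1=0)
macro 6: S0 reads c1=0 → after 1×micro: -1; S1 reads c0=-1 → after 2×micro: 0 ⇒ (c0=-1, c1=0)
macro 7: S0 reads c1=0 → after 1×micro: -1; S1 reads c0=-1 → after 2×micro: 0 ⇒ (c0=-1, c1=0)
macro 8: S0 reads c1=0 → after 1×micro: -1; S1 reads c0=-1 → after 2×micro: 0 ⇒ (c0=-1, c1=0)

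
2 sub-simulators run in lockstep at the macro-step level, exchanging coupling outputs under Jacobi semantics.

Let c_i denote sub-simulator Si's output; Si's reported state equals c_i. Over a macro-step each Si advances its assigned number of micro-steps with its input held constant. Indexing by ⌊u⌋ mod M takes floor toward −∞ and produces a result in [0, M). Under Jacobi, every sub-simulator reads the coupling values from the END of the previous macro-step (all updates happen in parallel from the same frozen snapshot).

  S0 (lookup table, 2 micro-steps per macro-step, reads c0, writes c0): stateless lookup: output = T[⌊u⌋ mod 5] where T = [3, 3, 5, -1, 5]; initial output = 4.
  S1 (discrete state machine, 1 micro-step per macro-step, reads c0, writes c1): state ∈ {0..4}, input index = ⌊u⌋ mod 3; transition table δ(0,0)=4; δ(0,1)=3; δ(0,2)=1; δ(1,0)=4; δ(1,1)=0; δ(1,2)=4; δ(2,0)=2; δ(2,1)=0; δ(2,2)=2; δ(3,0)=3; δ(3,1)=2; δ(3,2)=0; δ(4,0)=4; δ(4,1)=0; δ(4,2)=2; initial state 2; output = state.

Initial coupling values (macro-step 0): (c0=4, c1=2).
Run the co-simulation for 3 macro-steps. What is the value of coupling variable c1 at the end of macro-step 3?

macro 1: S0 reads c0=4 → after 2×micro: 5; S1 reads c0=4 → after 1×micro: 0 ⇒ (c0=5, c1=0)
macro 2: S0 reads c0=5 → after 2×micro: 3; S1 reads c0=5 → after 1×micro: 1 ⇒ (c0=3, c1=1)
macro 3: S0 reads c0=3 → after 2×micro: -1; S1 reads c0=3 → after 1×micro: 4 ⇒ (c0=-1, c1=4)

c1 at macro-step 3 = 4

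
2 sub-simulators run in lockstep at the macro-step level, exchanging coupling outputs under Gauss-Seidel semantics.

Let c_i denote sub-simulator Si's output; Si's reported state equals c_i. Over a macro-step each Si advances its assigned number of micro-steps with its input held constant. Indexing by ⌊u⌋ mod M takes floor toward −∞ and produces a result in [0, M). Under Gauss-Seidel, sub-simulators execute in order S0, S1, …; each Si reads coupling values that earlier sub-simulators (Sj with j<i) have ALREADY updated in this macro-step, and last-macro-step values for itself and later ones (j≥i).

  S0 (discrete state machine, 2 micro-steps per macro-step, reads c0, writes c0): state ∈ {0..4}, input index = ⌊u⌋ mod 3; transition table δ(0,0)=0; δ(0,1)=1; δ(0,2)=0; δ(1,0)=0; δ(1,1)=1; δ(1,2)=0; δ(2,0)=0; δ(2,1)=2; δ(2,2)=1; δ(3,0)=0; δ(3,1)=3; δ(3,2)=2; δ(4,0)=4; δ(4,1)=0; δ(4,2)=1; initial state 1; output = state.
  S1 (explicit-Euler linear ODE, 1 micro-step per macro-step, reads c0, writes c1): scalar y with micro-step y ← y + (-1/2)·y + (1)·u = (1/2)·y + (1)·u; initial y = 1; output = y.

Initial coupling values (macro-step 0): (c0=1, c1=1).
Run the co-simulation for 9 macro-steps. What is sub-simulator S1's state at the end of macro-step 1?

S1 state at macro-step 1 = 3/2

macro 1: S0 reads c0=1 → after 2×micro: 1; S1 reads c0=1 → after 1×micro: 3/2 ⇒ (c0=1, c1=3/2)
macro 2: S0 reads c0=1 → after 2×micro: 1; S1 reads c0=1 → after 1×micro: 7/4 ⇒ (c0=1, c1=7/4)
macro 3: S0 reads c0=1 → after 2×micro: 1; S1 reads c0=1 → after 1×micro: 15/8 ⇒ (c0=1, c1=15/8)
macro 4: S0 reads c0=1 → after 2×micro: 1; S1 reads c0=1 → after 1×micro: 31/16 ⇒ (c0=1, c1=31/16)
macro 5: S0 reads c0=1 → after 2×micro: 1; S1 reads c0=1 → after 1×micro: 63/32 ⇒ (c0=1, c1=63/32)
macro 6: S0 reads c0=1 → after 2×micro: 1; S1 reads c0=1 → after 1×micro: 127/64 ⇒ (c0=1, c1=127/64)
macro 7: S0 reads c0=1 → after 2×micro: 1; S1 reads c0=1 → after 1×micro: 255/128 ⇒ (c0=1, c1=255/128)
macro 8: S0 reads c0=1 → after 2×micro: 1; S1 reads c0=1 → after 1×micro: 511/256 ⇒ (c0=1, c1=511/256)
macro 9: S0 reads c0=1 → after 2×micro: 1; S1 reads c0=1 → after 1×micro: 1023/512 ⇒ (c0=1, c1=1023/512)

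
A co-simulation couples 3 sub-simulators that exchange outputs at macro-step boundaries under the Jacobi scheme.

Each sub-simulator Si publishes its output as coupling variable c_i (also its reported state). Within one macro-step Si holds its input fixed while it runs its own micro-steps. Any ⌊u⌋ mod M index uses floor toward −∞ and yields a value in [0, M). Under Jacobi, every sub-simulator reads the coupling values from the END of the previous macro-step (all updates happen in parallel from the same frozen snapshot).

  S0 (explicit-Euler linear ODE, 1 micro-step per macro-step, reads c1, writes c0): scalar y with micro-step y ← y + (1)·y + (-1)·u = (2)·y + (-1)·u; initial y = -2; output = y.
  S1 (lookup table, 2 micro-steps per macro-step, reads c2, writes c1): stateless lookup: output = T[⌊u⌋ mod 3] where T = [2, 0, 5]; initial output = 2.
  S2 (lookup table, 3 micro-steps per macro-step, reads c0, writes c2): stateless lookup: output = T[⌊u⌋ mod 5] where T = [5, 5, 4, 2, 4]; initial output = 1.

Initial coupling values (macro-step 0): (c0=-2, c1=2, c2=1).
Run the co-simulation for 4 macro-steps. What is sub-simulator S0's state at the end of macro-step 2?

macro 1: S0 reads c1=2 → after 1×micro: -6; S1 reads c2=1 → after 2×micro: 0; S2 reads c0=-2 → after 3×micro: 2 ⇒ (c0=-6, c1=0, c2=2)
macro 2: S0 reads c1=0 → after 1×micro: -12; S1 reads c2=2 → after 2×micro: 5; S2 reads c0=-6 → after 3×micro: 4 ⇒ (c0=-12, c1=5, c2=4)
macro 3: S0 reads c1=5 → after 1×micro: -29; S1 reads c2=4 → after 2×micro: 0; S2 reads c0=-12 → after 3×micro: 2 ⇒ (c0=-29, c1=0, c2=2)
macro 4: S0 reads c1=0 → after 1×micro: -58; S1 reads c2=2 → after 2×micro: 5; S2 reads c0=-29 → after 3×micro: 5 ⇒ (c0=-58, c1=5, c2=5)

S0 state at macro-step 2 = -12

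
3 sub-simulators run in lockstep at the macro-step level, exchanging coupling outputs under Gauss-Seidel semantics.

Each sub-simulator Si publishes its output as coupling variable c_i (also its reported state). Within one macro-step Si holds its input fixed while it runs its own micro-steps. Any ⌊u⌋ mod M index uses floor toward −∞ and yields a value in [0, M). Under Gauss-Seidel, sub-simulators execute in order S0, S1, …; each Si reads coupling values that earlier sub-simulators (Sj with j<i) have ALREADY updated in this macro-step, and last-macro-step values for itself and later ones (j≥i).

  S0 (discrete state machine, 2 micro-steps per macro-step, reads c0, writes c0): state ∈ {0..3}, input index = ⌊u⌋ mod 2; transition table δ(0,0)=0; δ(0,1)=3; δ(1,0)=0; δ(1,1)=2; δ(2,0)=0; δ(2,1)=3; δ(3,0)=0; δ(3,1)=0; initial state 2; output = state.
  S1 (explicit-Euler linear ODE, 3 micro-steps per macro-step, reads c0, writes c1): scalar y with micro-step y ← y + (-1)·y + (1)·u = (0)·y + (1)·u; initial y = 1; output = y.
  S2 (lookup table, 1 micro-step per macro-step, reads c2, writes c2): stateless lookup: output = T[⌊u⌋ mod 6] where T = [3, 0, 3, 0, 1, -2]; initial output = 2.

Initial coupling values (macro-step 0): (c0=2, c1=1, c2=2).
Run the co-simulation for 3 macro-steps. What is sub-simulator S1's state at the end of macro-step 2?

S1 state at macro-step 2 = 0

macro 1: S0 reads c0=2 → after 2×micro: 0; S1 reads c0=0 → after 3×micro: 0; S2 reads c2=2 → after 1×micro: 3 ⇒ (c0=0, c1=0, c2=3)
macro 2: S0 reads c0=0 → after 2×micro: 0; S1 reads c0=0 → after 3×micro: 0; S2 reads c2=3 → after 1×micro: 0 ⇒ (c0=0, c1=0, c2=0)
macro 3: S0 reads c0=0 → after 2×micro: 0; S1 reads c0=0 → after 3×micro: 0; S2 reads c2=0 → after 1×micro: 3 ⇒ (c0=0, c1=0, c2=3)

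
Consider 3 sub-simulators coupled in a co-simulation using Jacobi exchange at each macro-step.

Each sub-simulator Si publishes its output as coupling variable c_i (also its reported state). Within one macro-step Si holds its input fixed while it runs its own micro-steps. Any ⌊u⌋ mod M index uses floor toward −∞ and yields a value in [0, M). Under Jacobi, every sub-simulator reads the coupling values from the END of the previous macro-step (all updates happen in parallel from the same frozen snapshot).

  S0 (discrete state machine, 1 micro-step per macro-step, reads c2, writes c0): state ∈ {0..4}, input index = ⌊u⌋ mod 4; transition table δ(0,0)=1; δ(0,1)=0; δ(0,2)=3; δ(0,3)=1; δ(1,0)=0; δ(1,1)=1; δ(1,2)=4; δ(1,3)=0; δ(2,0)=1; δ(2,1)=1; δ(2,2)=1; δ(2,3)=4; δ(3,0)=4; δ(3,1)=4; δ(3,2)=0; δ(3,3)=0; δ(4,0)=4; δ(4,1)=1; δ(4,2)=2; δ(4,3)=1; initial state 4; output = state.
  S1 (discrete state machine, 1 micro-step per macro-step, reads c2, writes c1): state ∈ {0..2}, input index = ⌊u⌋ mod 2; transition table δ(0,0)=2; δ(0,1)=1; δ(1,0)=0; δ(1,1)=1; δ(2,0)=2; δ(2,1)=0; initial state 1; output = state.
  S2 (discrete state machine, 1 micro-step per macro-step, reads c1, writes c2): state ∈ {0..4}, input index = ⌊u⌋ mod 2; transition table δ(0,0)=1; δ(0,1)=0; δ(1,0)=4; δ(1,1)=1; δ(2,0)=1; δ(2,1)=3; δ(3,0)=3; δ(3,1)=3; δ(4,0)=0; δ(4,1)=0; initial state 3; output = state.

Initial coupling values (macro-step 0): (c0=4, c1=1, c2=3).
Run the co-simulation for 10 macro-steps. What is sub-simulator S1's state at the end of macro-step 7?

macro 1: S0 reads c2=3 → after 1×micro: 1; S1 reads c2=3 → after 1×micro: 1; S2 reads c1=1 → after 1×micro: 3 ⇒ (c0=1, c1=1, c2=3)
macro 2: S0 reads c2=3 → after 1×micro: 0; S1 reads c2=3 → after 1×micro: 1; S2 reads c1=1 → after 1×micro: 3 ⇒ (c0=0, c1=1, c2=3)
macro 3: S0 reads c2=3 → after 1×micro: 1; S1 reads c2=3 → after 1×micro: 1; S2 reads c1=1 → after 1×micro: 3 ⇒ (c0=1, c1=1, c2=3)
macro 4: S0 reads c2=3 → after 1×micro: 0; S1 reads c2=3 → after 1×micro: 1; S2 reads c1=1 → after 1×micro: 3 ⇒ (c0=0, c1=1, c2=3)
macro 5: S0 reads c2=3 → after 1×micro: 1; S1 reads c2=3 → after 1×micro: 1; S2 reads c1=1 → after 1×micro: 3 ⇒ (c0=1, c1=1, c2=3)
macro 6: S0 reads c2=3 → after 1×micro: 0; S1 reads c2=3 → after 1×micro: 1; S2 reads c1=1 → after 1×micro: 3 ⇒ (c0=0, c1=1, c2=3)
macro 7: S0 reads c2=3 → after 1×micro: 1; S1 reads c2=3 → after 1×micro: 1; S2 reads c1=1 → after 1×micro: 3 ⇒ (c0=1, c1=1, c2=3)
macro 8: S0 reads c2=3 → after 1×micro: 0; S1 reads c2=3 → after 1×micro: 1; S2 reads c1=1 → after 1×micro: 3 ⇒ (c0=0, c1=1, c2=3)
macro 9: S0 reads c2=3 → after 1×micro: 1; S1 reads c2=3 → after 1×micro: 1; S2 reads c1=1 → after 1×micro: 3 ⇒ (c0=1, c1=1, c2=3)
macro 10: S0 reads c2=3 → after 1×micro: 0; S1 reads c2=3 → after 1×micro: 1; S2 reads c1=1 → after 1×micro: 3 ⇒ (c0=0, c1=1, c2=3)

S1 state at macro-step 7 = 1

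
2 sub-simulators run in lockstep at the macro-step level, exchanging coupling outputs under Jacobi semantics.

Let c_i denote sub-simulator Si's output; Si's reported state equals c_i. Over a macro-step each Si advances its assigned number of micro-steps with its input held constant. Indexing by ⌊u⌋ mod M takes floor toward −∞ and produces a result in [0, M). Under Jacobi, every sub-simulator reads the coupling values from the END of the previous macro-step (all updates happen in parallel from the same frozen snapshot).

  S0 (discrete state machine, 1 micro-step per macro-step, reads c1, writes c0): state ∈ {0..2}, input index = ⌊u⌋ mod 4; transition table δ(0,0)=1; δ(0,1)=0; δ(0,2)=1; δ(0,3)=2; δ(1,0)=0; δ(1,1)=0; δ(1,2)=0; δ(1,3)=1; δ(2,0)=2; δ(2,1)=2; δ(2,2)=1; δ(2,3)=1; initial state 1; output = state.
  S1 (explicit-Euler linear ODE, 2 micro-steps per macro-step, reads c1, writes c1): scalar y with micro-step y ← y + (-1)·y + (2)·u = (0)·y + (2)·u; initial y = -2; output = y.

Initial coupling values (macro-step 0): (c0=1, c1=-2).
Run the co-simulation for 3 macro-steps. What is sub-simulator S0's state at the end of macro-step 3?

S0 state at macro-step 3 = 0

macro 1: S0 reads c1=-2 → after 1×micro: 0; S1 reads c1=-2 → after 2×micro: -4 ⇒ (c0=0, c1=-4)
macro 2: S0 reads c1=-4 → after 1×micro: 1; S1 reads c1=-4 → after 2×micro: -8 ⇒ (c0=1, c1=-8)
macro 3: S0 reads c1=-8 → after 1×micro: 0; S1 reads c1=-8 → after 2×micro: -16 ⇒ (c0=0, c1=-16)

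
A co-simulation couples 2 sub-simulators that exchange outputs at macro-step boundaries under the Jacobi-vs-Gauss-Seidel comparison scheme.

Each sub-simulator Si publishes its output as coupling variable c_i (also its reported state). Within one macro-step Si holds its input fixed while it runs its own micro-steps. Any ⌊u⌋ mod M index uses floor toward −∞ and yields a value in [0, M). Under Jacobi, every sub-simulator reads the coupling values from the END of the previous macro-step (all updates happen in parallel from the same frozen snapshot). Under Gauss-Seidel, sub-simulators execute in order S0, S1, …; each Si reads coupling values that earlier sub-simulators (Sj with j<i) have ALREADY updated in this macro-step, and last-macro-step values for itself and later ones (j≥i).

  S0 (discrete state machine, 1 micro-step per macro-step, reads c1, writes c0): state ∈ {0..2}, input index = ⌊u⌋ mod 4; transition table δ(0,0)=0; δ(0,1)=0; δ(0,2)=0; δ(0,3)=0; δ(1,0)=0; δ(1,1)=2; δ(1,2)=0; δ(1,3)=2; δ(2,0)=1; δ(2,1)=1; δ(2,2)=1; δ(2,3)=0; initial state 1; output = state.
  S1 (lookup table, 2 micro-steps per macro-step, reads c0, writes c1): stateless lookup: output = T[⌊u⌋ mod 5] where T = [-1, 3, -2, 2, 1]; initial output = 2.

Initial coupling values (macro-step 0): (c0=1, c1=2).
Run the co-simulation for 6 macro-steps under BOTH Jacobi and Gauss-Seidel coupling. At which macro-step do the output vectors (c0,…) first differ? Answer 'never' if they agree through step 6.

[Jacobi] macro 1: S0 reads c1=2 → after 1×micro: 0; S1 reads c0=1 → after 2×micro: 3 ⇒ (c0=0, c1=3)
[Jacobi] macro 2: S0 reads c1=3 → after 1×micro: 0; S1 reads c0=0 → after 2×micro: -1 ⇒ (c0=0, c1=-1)
[Jacobi] macro 3: S0 reads c1=-1 → after 1×micro: 0; S1 reads c0=0 → after 2×micro: -1 ⇒ (c0=0, c1=-1)
[Jacobi] macro 4: S0 reads c1=-1 → after 1×micro: 0; S1 reads c0=0 → after 2×micro: -1 ⇒ (c0=0, c1=-1)
[Jacobi] macro 5: S0 reads c1=-1 → after 1×micro: 0; S1 reads c0=0 → after 2×micro: -1 ⇒ (c0=0, c1=-1)
[Jacobi] macro 6: S0 reads c1=-1 → after 1×micro: 0; S1 reads c0=0 → after 2×micro: -1 ⇒ (c0=0, c1=-1)
[Gauss-Seidel] macro 1: S0 reads c1=2 → after 1×micro: 0; S1 reads c0=0 → after 2×micro: -1 ⇒ (c0=0, c1=-1)
[Gauss-Seidel] macro 2: S0 reads c1=-1 → after 1×micro: 0; S1 reads c0=0 → after 2×micro: -1 ⇒ (c0=0, c1=-1)
[Gauss-Seidel] macro 3: S0 reads c1=-1 → after 1×micro: 0; S1 reads c0=0 → after 2×micro: -1 ⇒ (c0=0, c1=-1)
[Gauss-Seidel] macro 4: S0 reads c1=-1 → after 1×micro: 0; S1 reads c0=0 → after 2×micro: -1 ⇒ (c0=0, c1=-1)
[Gauss-Seidel] macro 5: S0 reads c1=-1 → after 1×micro: 0; S1 reads c0=0 → after 2×micro: -1 ⇒ (c0=0, c1=-1)
[Gauss-Seidel] macro 6: S0 reads c1=-1 → after 1×micro: 0; S1 reads c0=0 → after 2×micro: -1 ⇒ (c0=0, c1=-1)

first divergence at macro-step: 1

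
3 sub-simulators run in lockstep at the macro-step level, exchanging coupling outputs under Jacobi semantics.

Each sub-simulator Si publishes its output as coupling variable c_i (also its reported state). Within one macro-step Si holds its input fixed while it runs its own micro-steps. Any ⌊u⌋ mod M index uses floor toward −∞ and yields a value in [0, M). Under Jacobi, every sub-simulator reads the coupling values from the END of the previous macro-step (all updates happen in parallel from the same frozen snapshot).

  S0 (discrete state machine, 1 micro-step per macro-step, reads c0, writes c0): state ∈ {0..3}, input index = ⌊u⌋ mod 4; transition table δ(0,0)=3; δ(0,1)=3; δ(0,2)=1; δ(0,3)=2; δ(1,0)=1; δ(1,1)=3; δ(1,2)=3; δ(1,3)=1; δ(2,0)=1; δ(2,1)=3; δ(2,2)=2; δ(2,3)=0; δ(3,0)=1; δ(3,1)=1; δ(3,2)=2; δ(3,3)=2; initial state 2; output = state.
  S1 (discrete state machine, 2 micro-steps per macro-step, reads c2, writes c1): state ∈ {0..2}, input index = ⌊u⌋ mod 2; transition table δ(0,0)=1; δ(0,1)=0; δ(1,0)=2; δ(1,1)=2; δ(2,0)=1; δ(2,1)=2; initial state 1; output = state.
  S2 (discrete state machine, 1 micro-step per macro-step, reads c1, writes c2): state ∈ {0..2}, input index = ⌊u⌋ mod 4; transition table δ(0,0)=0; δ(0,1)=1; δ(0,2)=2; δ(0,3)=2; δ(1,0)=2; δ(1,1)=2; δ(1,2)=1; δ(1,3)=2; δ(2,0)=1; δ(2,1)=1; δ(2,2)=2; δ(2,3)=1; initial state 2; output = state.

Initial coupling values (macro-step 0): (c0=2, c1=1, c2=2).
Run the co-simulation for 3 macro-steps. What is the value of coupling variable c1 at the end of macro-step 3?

c1 at macro-step 3 = 2

macro 1: S0 reads c0=2 → after 1×micro: 2; S1 reads c2=2 → after 2×micro: 1; S2 reads c1=1 → after 1×micro: 1 ⇒ (c0=2, c1=1, c2=1)
macro 2: S0 reads c0=2 → after 1×micro: 2; S1 reads c2=1 → after 2×micro: 2; S2 reads c1=1 → after 1×micro: 2 ⇒ (c0=2, c1=2, c2=2)
macro 3: S0 reads c0=2 → after 1×micro: 2; S1 reads c2=2 → after 2×micro: 2; S2 reads c1=2 → after 1×micro: 2 ⇒ (c0=2, c1=2, c2=2)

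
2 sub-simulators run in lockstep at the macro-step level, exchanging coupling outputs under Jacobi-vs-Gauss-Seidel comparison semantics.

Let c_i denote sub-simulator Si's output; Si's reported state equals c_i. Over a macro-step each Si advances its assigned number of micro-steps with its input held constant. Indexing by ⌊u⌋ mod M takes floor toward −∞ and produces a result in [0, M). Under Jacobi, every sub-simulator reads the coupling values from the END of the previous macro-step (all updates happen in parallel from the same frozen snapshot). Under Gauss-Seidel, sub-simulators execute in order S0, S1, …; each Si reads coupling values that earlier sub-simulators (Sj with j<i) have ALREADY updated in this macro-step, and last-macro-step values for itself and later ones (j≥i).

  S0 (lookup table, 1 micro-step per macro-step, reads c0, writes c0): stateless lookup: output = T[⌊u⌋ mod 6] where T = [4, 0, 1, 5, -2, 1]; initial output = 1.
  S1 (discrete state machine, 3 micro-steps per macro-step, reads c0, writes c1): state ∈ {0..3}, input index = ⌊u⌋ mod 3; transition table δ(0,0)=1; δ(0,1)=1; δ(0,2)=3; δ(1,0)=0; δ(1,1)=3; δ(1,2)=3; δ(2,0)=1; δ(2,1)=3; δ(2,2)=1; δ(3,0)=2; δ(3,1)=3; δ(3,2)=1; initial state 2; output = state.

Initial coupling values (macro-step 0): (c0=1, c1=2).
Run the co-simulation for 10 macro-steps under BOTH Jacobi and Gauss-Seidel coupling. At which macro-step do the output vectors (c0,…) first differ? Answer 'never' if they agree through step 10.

first divergence at macro-step: 1

[Jacobi] macro 1: S0 reads c0=1 → after 1×micro: 0; S1 reads c0=1 → after 3×micro: 3 ⇒ (c0=0, c1=3)
[Jacobi] macro 2: S0 reads c0=0 → after 1×micro: 4; S1 reads c0=0 → after 3×micro: 0 ⇒ (c0=4, c1=0)
[Jacobi] macro 3: S0 reads c0=4 → after 1×micro: -2; S1 reads c0=4 → after 3×micro: 3 ⇒ (c0=-2, c1=3)
[Jacobi] macro 4: S0 reads c0=-2 → after 1×micro: -2; S1 reads c0=-2 → after 3×micro: 3 ⇒ (c0=-2, c1=3)
[Jacobi] macro 5: S0 reads c0=-2 → after 1×micro: -2; S1 reads c0=-2 → after 3×micro: 3 ⇒ (c0=-2, c1=3)
[Jacobi] macro 6: S0 reads c0=-2 → after 1×micro: -2; S1 reads c0=-2 → after 3×micro: 3 ⇒ (c0=-2, c1=3)
[Jacobi] macro 7: S0 reads c0=-2 → after 1×micro: -2; S1 reads c0=-2 → after 3×micro: 3 ⇒ (c0=-2, c1=3)
[Jacobi] macro 8: S0 reads c0=-2 → after 1×micro: -2; S1 reads c0=-2 → after 3×micro: 3 ⇒ (c0=-2, c1=3)
[Jacobi] macro 9: S0 reads c0=-2 → after 1×micro: -2; S1 reads c0=-2 → after 3×micro: 3 ⇒ (c0=-2, c1=3)
[Jacobi] macro 10: S0 reads c0=-2 → after 1×micro: -2; S1 reads c0=-2 → after 3×micro: 3 ⇒ (c0=-2, c1=3)
[Gauss-Seidel] macro 1: S0 reads c0=1 → after 1×micro: 0; S1 reads c0=0 → after 3×micro: 1 ⇒ (c0=0, c1=1)
[Gauss-Seidel] macro 2: S0 reads c0=0 → after 1×micro: 4; S1 reads c0=4 → after 3×micro: 3 ⇒ (c0=4, c1=3)
[Gauss-Seidel] macro 3: S0 reads c0=4 → after 1×micro: -2; S1 reads c0=-2 → after 3×micro: 3 ⇒ (c0=-2, c1=3)
[Gauss-Seidel] macro 4: S0 reads c0=-2 → after 1×micro: -2; S1 reads c0=-2 → after 3×micro: 3 ⇒ (c0=-2, c1=3)
[Gauss-Seidel] macro 5: S0 reads c0=-2 → after 1×micro: -2; S1 reads c0=-2 → after 3×micro: 3 ⇒ (c0=-2, c1=3)
[Gauss-Seidel] macro 6: S0 reads c0=-2 → after 1×micro: -2; S1 reads c0=-2 → after 3×micro: 3 ⇒ (c0=-2, c1=3)
[Gauss-Seidel] macro 7: S0 reads c0=-2 → after 1×micro: -2; S1 reads c0=-2 → after 3×micro: 3 ⇒ (c0=-2, c1=3)
[Gauss-Seidel] macro 8: S0 reads c0=-2 → after 1×micro: -2; S1 reads c0=-2 → after 3×micro: 3 ⇒ (c0=-2, c1=3)
[Gauss-Seidel] macro 9: S0 reads c0=-2 → after 1×micro: -2; S1 reads c0=-2 → after 3×micro: 3 ⇒ (c0=-2, c1=3)
[Gauss-Seidel] macro 10: S0 reads c0=-2 → after 1×micro: -2; S1 reads c0=-2 → after 3×micro: 3 ⇒ (c0=-2, c1=3)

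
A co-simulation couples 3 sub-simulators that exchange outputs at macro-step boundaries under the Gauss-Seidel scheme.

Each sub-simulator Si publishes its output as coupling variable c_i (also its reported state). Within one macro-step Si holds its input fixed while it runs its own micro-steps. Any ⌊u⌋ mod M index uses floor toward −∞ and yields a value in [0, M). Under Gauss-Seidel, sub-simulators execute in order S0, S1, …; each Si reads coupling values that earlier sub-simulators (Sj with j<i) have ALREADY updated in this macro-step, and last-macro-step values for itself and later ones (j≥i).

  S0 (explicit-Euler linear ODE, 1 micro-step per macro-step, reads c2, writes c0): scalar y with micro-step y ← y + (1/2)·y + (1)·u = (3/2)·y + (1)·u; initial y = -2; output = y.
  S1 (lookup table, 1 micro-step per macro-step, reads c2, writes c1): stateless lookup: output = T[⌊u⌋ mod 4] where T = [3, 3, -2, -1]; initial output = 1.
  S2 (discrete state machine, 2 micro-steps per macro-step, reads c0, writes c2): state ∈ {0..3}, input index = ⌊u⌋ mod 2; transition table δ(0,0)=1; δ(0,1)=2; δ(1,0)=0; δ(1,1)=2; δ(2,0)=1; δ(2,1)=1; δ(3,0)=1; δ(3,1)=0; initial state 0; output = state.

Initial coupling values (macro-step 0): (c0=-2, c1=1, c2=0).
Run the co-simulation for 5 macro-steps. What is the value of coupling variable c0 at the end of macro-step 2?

macro 1: S0 reads c2=0 → after 1×micro: -3; S1 reads c2=0 → after 1×micro: 3; S2 reads c0=-3 → after 2×micro: 1 ⇒ (c0=-3, c1=3, c2=1)
macro 2: S0 reads c2=1 → after 1×micro: -7/2; S1 reads c2=1 → after 1×micro: 3; S2 reads c0=-7/2 → after 2×micro: 1 ⇒ (c0=-7/2, c1=3, c2=1)
macro 3: S0 reads c2=1 → after 1×micro: -17/4; S1 reads c2=1 → after 1×micro: 3; S2 reads c0=-17/4 → after 2×micro: 1 ⇒ (c0=-17/4, c1=3, c2=1)
macro 4: S0 reads c2=1 → after 1×micro: -43/8; S1 reads c2=1 → after 1×micro: 3; S2 reads c0=-43/8 → after 2×micro: 1 ⇒ (c0=-43/8, c1=3, c2=1)
macro 5: S0 reads c2=1 → after 1×micro: -113/16; S1 reads c2=1 → after 1×micro: 3; S2 reads c0=-113/16 → after 2×micro: 1 ⇒ (c0=-113/16, c1=3, c2=1)

c0 at macro-step 2 = -7/2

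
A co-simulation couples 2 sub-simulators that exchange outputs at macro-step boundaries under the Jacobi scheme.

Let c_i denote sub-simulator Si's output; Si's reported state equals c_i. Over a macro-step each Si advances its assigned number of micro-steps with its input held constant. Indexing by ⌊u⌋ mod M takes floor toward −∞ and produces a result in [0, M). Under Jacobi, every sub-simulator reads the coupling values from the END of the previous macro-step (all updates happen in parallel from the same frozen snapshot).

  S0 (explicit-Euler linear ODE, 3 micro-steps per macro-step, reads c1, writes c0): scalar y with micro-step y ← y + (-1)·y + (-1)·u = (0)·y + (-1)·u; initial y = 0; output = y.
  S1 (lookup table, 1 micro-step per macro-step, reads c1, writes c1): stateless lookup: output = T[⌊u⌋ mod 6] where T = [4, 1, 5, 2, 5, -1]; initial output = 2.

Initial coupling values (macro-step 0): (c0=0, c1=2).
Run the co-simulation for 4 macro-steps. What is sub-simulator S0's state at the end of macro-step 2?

macro 1: S0 reads c1=2 → after 3×micro: -2; S1 reads c1=2 → after 1×micro: 5 ⇒ (c0=-2, c1=5)
macro 2: S0 reads c1=5 → after 3×micro: -5; S1 reads c1=5 → after 1×micro: -1 ⇒ (c0=-5, c1=-1)
macro 3: S0 reads c1=-1 → after 3×micro: 1; S1 reads c1=-1 → after 1×micro: -1 ⇒ (c0=1, c1=-1)
macro 4: S0 reads c1=-1 → after 3×micro: 1; S1 reads c1=-1 → after 1×micro: -1 ⇒ (c0=1, c1=-1)

S0 state at macro-step 2 = -5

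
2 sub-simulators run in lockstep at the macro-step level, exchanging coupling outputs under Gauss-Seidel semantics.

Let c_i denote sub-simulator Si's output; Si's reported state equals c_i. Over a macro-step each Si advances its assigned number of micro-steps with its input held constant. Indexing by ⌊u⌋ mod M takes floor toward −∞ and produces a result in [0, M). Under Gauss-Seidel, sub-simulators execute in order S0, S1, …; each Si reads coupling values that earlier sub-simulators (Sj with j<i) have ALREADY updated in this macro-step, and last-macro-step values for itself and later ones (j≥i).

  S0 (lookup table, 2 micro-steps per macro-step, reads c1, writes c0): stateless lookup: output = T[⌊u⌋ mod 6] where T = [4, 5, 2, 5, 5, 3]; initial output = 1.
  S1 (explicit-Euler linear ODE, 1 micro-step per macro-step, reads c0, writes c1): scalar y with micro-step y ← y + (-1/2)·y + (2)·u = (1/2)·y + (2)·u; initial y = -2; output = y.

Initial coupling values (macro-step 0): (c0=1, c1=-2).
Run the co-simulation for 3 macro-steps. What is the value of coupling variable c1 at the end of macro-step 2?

macro 1: S0 reads c1=-2 → after 2×micro: 5; S1 reads c0=5 → after 1×micro: 9 ⇒ (c0=5, c1=9)
macro 2: S0 reads c1=9 → after 2×micro: 5; S1 reads c0=5 → after 1×micro: 29/2 ⇒ (c0=5, c1=29/2)
macro 3: S0 reads c1=29/2 → after 2×micro: 2; S1 reads c0=2 → after 1×micro: 45/4 ⇒ (c0=2, c1=45/4)

c1 at macro-step 2 = 29/2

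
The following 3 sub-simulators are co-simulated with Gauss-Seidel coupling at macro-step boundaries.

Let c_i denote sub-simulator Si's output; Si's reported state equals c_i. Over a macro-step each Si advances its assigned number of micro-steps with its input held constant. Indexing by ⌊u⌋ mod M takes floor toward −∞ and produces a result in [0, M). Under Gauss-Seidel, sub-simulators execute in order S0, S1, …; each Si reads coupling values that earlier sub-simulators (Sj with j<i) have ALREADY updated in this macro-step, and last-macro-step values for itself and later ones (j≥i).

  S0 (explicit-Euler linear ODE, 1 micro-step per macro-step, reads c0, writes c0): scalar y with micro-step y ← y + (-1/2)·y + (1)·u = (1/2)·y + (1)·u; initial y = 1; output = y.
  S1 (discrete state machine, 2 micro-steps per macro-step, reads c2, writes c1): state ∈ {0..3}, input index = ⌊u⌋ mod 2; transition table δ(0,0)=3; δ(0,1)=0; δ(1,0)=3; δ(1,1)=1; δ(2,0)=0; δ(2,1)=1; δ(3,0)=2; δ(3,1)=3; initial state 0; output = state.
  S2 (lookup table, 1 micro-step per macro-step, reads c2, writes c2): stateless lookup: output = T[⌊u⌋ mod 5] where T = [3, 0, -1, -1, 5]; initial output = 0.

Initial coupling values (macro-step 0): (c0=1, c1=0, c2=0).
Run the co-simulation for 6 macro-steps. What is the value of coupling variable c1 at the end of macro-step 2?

macro 1: S0 reads c0=1 → after 1×micro: 3/2; S1 reads c2=0 → after 2×micro: 2; S2 reads c2=0 → after 1×micro: 3 ⇒ (c0=3/2, c1=2, c2=3)
macro 2: S0 reads c0=3/2 → after 1×micro: 9/4; S1 reads c2=3 → after 2×micro: 1; S2 reads c2=3 → after 1×micro: -1 ⇒ (c0=9/4, c1=1, c2=-1)
macro 3: S0 reads c0=9/4 → after 1×micro: 27/8; S1 reads c2=-1 → after 2×micro: 1; S2 reads c2=-1 → after 1×micro: 5 ⇒ (c0=27/8, c1=1, c2=5)
macro 4: S0 reads c0=27/8 → after 1×micro: 81/16; S1 reads c2=5 → after 2×micro: 1; S2 reads c2=5 → after 1×micro: 3 ⇒ (c0=81/16, c1=1, c2=3)
macro 5: S0 reads c0=81/16 → after 1×micro: 243/32; S1 reads c2=3 → after 2×micro: 1; S2 reads c2=3 → after 1×micro: -1 ⇒ (c0=243/32, c1=1, c2=-1)
macro 6: S0 reads c0=243/32 → after 1×micro: 729/64; S1 reads c2=-1 → after 2×micro: 1; S2 reads c2=-1 → after 1×micro: 5 ⇒ (c0=729/64, c1=1, c2=5)

c1 at macro-step 2 = 1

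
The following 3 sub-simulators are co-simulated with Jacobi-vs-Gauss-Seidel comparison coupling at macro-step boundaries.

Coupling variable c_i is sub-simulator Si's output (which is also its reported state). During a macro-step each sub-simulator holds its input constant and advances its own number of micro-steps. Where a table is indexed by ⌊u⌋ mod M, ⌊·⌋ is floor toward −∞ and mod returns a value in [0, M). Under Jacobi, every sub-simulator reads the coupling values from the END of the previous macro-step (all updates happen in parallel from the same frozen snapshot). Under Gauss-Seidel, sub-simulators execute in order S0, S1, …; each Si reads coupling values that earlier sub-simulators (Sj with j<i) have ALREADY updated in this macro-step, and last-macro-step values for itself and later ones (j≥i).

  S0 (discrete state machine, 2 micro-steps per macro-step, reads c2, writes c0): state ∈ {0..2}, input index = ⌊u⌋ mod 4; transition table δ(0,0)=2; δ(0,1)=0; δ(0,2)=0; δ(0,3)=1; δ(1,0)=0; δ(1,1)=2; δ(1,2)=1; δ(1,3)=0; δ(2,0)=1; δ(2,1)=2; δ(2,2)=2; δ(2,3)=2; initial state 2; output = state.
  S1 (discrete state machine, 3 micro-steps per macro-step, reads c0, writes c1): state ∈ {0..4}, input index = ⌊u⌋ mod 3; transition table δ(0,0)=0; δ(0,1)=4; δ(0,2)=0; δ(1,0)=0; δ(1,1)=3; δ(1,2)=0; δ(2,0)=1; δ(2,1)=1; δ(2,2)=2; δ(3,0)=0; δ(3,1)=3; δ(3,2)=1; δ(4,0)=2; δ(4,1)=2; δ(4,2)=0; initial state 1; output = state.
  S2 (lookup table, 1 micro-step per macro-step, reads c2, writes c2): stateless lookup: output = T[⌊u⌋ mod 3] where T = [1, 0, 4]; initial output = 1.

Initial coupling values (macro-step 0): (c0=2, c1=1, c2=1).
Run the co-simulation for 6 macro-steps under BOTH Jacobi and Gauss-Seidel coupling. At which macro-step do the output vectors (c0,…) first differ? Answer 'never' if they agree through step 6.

[Jacobi] macro 1: S0 reads c2=1 → after 2×micro: 2; S1 reads c0=2 → after 3×micro: 0; S2 reads c2=1 → after 1×micro: 0 ⇒ (c0=2, c1=0, c2=0)
[Jacobi] macro 2: S0 reads c2=0 → after 2×micro: 0; S1 reads c0=2 → after 3×micro: 0; S2 reads c2=0 → after 1×micro: 1 ⇒ (c0=0, c1=0, c2=1)
[Jacobi] macro 3: S0 reads c2=1 → after 2×micro: 0; S1 reads c0=0 → after 3×micro: 0; S2 reads c2=1 → after 1×micro: 0 ⇒ (c0=0, c1=0, c2=0)
[Jacobi] macro 4: S0 reads c2=0 → after 2×micro: 1; S1 reads c0=0 → after 3×micro: 0; S2 reads c2=0 → after 1×micro: 1 ⇒ (c0=1, c1=0, c2=1)
[Jacobi] macro 5: S0 reads c2=1 → after 2×micro: 2; S1 reads c0=1 → after 3×micro: 1; S2 reads c2=1 → after 1×micro: 0 ⇒ (c0=2, c1=1, c2=0)
[Jacobi] macro 6: S0 reads c2=0 → after 2×micro: 0; S1 reads c0=2 → after 3×micro: 0; S2 reads c2=0 → after 1×micro: 1 ⇒ (c0=0, c1=0, c2=1)
[Gauss-Seidel] macro 1: S0 reads c2=1 → after 2×micro: 2; S1 reads c0=2 → after 3×micro: 0; S2 reads c2=1 → after 1×micro: 0 ⇒ (c0=2, c1=0, c2=0)
[Gauss-Seidel] macro 2: S0 reads c2=0 → after 2×micro: 0; S1 reads c0=0 → after 3×micro: 0; S2 reads c2=0 → after 1×micro: 1 ⇒ (c0=0, c1=0, c2=1)
[Gauss-Seidel] macro 3: S0 reads c2=1 → after 2×micro: 0; S1 reads c0=0 → after 3×micro: 0; S2 reads c2=1 → after 1×micro: 0 ⇒ (c0=0, c1=0, c2=0)
[Gauss-Seidel] macro 4: S0 reads c2=0 → after 2×micro: 1; S1 reads c0=1 → after 3×micro: 1; S2 reads c2=0 → after 1×micro: 1 ⇒ (c0=1, c1=1, c2=1)
[Gauss-Seidel] macro 5: S0 reads c2=1 → after 2×micro: 2; S1 reads c0=2 → after 3×micro: 0; S2 reads c2=1 → after 1×micro: 0 ⇒ (c0=2, c1=0, c2=0)
[Gauss-Seidel] macro 6: S0 reads c2=0 → after 2×micro: 0; S1 reads c0=0 → after 3×micro: 0; S2 reads c2=0 → after 1×micro: 1 ⇒ (c0=0, c1=0, c2=1)

first divergence at macro-step: 4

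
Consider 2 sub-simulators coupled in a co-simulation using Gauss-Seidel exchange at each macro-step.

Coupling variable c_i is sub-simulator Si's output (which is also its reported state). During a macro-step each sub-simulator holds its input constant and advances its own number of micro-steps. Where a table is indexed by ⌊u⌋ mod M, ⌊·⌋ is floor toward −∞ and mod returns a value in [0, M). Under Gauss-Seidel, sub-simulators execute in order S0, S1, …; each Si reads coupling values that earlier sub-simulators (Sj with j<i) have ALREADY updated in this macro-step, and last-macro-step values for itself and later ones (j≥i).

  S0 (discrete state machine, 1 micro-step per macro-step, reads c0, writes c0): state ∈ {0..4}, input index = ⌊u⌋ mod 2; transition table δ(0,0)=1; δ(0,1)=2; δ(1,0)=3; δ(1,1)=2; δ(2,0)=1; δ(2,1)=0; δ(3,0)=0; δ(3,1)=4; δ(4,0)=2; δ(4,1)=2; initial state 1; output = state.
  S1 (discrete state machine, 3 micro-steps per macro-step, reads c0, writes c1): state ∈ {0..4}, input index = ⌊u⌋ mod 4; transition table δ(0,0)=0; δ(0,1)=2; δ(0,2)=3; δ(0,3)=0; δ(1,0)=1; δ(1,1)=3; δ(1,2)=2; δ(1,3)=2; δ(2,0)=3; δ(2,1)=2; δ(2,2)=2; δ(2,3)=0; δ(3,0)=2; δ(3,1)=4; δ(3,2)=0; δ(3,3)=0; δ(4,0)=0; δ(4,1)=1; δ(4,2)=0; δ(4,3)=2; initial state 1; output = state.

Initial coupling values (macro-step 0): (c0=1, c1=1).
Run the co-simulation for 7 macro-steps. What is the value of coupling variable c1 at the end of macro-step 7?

c1 at macro-step 7 = 2

macro 1: S0 reads c0=1 → after 1×micro: 2; S1 reads c0=2 → after 3×micro: 2 ⇒ (c0=2, c1=2)
macro 2: S0 reads c0=2 → after 1×micro: 1; S1 reads c0=1 → after 3×micro: 2 ⇒ (c0=1, c1=2)
macro 3: S0 reads c0=1 → after 1×micro: 2; S1 reads c0=2 → after 3×micro: 2 ⇒ (c0=2, c1=2)
macro 4: S0 reads c0=2 → after 1×micro: 1; S1 reads c0=1 → after 3×micro: 2 ⇒ (c0=1, c1=2)
macro 5: S0 reads c0=1 → after 1×micro: 2; S1 reads c0=2 → after 3×micro: 2 ⇒ (c0=2, c1=2)
macro 6: S0 reads c0=2 → after 1×micro: 1; S1 reads c0=1 → after 3×micro: 2 ⇒ (c0=1, c1=2)
macro 7: S0 reads c0=1 → after 1×micro: 2; S1 reads c0=2 → after 3×micro: 2 ⇒ (c0=2, c1=2)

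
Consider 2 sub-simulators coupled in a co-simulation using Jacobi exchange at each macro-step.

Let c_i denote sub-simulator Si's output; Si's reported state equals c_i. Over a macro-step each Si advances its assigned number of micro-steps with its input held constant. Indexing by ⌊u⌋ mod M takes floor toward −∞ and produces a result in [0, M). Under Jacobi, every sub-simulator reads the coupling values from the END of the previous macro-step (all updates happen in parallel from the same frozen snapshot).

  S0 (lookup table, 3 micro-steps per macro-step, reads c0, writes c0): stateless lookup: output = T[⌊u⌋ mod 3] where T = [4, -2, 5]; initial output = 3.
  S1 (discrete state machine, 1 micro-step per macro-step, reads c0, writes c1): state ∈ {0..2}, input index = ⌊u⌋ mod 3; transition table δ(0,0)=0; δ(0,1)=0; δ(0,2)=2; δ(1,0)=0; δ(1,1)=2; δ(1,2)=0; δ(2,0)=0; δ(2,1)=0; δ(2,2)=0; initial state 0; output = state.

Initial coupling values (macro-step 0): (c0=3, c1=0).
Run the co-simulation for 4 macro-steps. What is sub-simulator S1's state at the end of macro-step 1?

macro 1: S0 reads c0=3 → after 3×micro: 4; S1 reads c0=3 → after 1×micro: 0 ⇒ (c0=4, c1=0)
macro 2: S0 reads c0=4 → after 3×micro: -2; S1 reads c0=4 → after 1×micro: 0 ⇒ (c0=-2, c1=0)
macro 3: S0 reads c0=-2 → after 3×micro: -2; S1 reads c0=-2 → after 1×micro: 0 ⇒ (c0=-2, c1=0)
macro 4: S0 reads c0=-2 → after 3×micro: -2; S1 reads c0=-2 → after 1×micro: 0 ⇒ (c0=-2, c1=0)

S1 state at macro-step 1 = 0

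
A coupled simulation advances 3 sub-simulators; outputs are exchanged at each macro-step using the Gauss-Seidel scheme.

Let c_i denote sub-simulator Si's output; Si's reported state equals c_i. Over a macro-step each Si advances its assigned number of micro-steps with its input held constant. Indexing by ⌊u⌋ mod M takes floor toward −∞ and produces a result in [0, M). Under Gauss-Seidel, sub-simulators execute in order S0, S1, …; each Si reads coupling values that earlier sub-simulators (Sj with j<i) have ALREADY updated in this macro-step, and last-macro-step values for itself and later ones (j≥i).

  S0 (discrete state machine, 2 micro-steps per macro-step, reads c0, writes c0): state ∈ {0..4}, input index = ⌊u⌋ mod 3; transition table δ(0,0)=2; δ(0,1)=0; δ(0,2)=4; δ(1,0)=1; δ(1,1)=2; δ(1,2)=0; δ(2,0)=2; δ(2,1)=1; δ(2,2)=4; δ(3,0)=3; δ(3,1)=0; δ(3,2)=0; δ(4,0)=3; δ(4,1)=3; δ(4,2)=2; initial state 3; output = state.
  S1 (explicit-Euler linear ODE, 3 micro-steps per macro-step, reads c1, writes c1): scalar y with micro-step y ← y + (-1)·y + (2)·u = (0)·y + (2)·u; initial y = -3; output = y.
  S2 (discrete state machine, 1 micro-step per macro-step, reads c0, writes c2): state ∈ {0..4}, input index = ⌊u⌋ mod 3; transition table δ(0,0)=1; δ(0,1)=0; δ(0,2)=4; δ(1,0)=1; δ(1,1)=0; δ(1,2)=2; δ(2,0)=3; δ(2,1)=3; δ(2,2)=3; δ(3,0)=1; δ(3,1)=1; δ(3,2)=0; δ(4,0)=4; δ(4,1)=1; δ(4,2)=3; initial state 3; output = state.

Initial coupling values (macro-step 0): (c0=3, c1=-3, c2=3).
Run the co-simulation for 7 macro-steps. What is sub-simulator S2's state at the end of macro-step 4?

S2 state at macro-step 4 = 1

macro 1: S0 reads c0=3 → after 2×micro: 3; S1 reads c1=-3 → after 3×micro: -6; S2 reads c0=3 → after 1×micro: 1 ⇒ (c0=3, c1=-6, c2=1)
macro 2: S0 reads c0=3 → after 2×micro: 3; S1 reads c1=-6 → after 3×micro: -12; S2 reads c0=3 → after 1×micro: 1 ⇒ (c0=3, c1=-12, c2=1)
macro 3: S0 reads c0=3 → after 2×micro: 3; S1 reads c1=-12 → after 3×micro: -24; S2 reads c0=3 → after 1×micro: 1 ⇒ (c0=3, c1=-24, c2=1)
macro 4: S0 reads c0=3 → after 2×micro: 3; S1 reads c1=-24 → after 3×micro: -48; S2 reads c0=3 → after 1×micro: 1 ⇒ (c0=3, c1=-48, c2=1)
macro 5: S0 reads c0=3 → after 2×micro: 3; S1 reads c1=-48 → after 3×micro: -96; S2 reads c0=3 → after 1×micro: 1 ⇒ (c0=3, c1=-96, c2=1)
macro 6: S0 reads c0=3 → after 2×micro: 3; S1 reads c1=-96 → after 3×micro: -192; S2 reads c0=3 → after 1×micro: 1 ⇒ (c0=3, c1=-192, c2=1)
macro 7: S0 reads c0=3 → after 2×micro: 3; S1 reads c1=-192 → after 3×micro: -384; S2 reads c0=3 → after 1×micro: 1 ⇒ (c0=3, c1=-384, c2=1)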